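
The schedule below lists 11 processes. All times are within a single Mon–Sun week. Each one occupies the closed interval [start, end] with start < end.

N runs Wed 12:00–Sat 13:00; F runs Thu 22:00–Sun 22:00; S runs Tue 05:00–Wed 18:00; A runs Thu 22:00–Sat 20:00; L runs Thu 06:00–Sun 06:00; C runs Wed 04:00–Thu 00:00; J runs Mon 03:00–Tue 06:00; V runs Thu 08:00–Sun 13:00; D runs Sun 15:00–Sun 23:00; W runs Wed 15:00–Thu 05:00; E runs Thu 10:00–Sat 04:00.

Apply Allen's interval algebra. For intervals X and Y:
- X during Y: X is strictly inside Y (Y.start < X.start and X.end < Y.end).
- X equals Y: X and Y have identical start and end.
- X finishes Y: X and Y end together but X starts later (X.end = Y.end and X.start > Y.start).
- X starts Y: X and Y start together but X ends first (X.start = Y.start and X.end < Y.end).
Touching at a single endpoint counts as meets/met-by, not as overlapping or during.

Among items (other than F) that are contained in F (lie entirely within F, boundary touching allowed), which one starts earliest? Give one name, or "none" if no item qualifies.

A

Target F = [Thu 22:00, Sun 22:00].
A [Thu 22:00, Sat 20:00] → starts → candidate.
C [Wed 04:00, Thu 00:00] → before → excluded.
D [Sun 15:00, Sun 23:00] → overlapped-by → excluded.
E [Thu 10:00, Sat 04:00] → overlaps → excluded.
J [Mon 03:00, Tue 06:00] → before → excluded.
L [Thu 06:00, Sun 06:00] → overlaps → excluded.
N [Wed 12:00, Sat 13:00] → overlaps → excluded.
S [Tue 05:00, Wed 18:00] → before → excluded.
V [Thu 08:00, Sun 13:00] → overlaps → excluded.
W [Wed 15:00, Thu 05:00] → before → excluded.
Among candidates, earliest start is Thu 22:00 → A.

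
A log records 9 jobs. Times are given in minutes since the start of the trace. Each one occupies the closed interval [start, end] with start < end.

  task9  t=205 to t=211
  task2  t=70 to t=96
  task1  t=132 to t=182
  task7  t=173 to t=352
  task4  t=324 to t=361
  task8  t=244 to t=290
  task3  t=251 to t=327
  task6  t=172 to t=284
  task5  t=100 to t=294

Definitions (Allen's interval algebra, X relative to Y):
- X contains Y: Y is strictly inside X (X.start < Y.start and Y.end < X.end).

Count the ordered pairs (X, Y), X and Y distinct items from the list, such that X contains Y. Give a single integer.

Checking all 72 ordered pairs for relation 'contains'; matching pairs in alphabetical order:
(task5, task1): task5 contains task1 ✓
(task5, task6): task5 contains task6 ✓
(task5, task8): task5 contains task8 ✓
(task5, task9): task5 contains task9 ✓
(task6, task9): task6 contains task9 ✓
(task7, task3): task7 contains task3 ✓
(task7, task8): task7 contains task8 ✓
(task7, task9): task7 contains task9 ✓
Count: 8.

8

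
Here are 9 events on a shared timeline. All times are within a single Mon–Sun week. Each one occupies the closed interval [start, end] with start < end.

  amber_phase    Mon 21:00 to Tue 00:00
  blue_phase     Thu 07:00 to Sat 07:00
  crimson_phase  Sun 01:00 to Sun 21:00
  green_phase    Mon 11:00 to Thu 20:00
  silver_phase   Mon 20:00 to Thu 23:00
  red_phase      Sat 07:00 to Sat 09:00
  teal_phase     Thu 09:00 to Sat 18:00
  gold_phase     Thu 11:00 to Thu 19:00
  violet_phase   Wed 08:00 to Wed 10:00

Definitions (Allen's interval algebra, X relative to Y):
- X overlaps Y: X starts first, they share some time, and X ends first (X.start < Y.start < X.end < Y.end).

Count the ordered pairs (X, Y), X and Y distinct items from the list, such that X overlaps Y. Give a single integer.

6

Checking all 72 ordered pairs for relation 'overlaps'; matching pairs in alphabetical order:
(blue_phase, teal_phase): blue_phase overlaps teal_phase ✓
(green_phase, blue_phase): green_phase overlaps blue_phase ✓
(green_phase, silver_phase): green_phase overlaps silver_phase ✓
(green_phase, teal_phase): green_phase overlaps teal_phase ✓
(silver_phase, blue_phase): silver_phase overlaps blue_phase ✓
(silver_phase, teal_phase): silver_phase overlaps teal_phase ✓
Count: 6.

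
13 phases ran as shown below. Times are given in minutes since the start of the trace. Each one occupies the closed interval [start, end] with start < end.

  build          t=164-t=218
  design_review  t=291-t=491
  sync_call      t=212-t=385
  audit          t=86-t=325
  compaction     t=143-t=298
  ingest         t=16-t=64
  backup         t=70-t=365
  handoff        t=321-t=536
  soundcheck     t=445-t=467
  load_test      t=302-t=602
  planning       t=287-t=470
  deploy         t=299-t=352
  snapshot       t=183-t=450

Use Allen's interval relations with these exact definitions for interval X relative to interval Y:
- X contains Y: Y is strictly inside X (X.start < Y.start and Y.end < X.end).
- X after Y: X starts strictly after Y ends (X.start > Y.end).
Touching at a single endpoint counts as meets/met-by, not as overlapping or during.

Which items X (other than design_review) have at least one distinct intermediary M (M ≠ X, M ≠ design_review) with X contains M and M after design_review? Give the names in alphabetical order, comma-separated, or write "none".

Target design_review = [t=291, t=491].
Intermediaries M with M after design_review: none.
Union: none.

none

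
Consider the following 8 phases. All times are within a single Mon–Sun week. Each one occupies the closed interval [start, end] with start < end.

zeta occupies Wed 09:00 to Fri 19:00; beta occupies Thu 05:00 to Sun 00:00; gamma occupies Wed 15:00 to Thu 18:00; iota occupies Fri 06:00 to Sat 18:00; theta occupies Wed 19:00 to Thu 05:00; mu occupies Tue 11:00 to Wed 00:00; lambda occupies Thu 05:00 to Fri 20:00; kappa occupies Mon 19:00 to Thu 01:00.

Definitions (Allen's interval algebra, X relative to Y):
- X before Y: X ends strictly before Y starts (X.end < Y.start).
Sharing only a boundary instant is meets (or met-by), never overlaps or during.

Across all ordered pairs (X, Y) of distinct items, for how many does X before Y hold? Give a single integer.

Checking all 56 ordered pairs for relation 'before'; matching pairs in alphabetical order:
(gamma, iota): gamma before iota ✓
(kappa, beta): kappa before beta ✓
(kappa, iota): kappa before iota ✓
(kappa, lambda): kappa before lambda ✓
(mu, beta): mu before beta ✓
(mu, gamma): mu before gamma ✓
(mu, iota): mu before iota ✓
(mu, lambda): mu before lambda ✓
(mu, theta): mu before theta ✓
(mu, zeta): mu before zeta ✓
(theta, iota): theta before iota ✓
Count: 11.

11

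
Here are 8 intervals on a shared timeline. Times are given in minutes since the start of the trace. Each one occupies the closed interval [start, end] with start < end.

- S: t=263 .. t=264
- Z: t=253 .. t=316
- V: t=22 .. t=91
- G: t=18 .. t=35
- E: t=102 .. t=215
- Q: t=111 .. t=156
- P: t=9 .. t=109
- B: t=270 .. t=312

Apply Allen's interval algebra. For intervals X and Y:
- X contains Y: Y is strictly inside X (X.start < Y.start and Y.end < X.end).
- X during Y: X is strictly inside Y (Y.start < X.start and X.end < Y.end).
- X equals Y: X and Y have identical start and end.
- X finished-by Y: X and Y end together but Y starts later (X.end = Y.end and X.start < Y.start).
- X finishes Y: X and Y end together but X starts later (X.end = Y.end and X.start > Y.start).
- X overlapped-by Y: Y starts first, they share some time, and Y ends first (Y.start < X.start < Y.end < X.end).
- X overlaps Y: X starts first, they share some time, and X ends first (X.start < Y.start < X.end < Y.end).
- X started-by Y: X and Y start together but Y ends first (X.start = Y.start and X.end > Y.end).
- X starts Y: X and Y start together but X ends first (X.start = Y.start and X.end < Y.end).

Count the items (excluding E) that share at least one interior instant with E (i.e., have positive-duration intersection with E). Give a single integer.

Target E = [t=102, t=215].
B [t=270, t=312] → after → no.
G [t=18, t=35] → before → no.
P [t=9, t=109] → overlaps → counts.
Q [t=111, t=156] → during → counts.
S [t=263, t=264] → after → no.
V [t=22, t=91] → before → no.
Z [t=253, t=316] → after → no.
Total: 2.

2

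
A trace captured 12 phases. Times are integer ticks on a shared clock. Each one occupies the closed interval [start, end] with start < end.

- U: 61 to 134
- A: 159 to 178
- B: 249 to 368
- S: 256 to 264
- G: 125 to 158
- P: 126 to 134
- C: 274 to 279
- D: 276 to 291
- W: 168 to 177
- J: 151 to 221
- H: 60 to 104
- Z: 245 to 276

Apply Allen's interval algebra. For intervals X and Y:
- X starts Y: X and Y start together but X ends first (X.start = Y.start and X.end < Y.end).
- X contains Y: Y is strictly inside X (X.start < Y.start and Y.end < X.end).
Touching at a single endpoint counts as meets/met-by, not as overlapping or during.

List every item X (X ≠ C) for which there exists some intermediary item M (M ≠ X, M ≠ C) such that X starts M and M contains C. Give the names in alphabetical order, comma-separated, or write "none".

Target C = [274, 279].
Intermediaries M with M contains C: B.
Via B — items with X starts B: none.
Union: none.

none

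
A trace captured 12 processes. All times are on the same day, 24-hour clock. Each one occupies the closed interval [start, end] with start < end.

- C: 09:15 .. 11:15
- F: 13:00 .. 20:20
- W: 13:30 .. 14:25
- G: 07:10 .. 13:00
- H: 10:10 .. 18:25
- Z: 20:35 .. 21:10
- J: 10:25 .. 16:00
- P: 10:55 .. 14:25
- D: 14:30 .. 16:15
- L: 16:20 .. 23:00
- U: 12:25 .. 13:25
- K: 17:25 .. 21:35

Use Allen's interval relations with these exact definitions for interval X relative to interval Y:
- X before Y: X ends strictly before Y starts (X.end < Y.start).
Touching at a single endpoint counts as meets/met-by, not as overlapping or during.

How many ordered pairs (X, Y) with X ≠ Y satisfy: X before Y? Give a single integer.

Checking all 132 ordered pairs for relation 'before'; matching pairs in alphabetical order:
(C, D): C before D ✓
(C, F): C before F ✓
(C, K): C before K ✓
(C, L): C before L ✓
(C, U): C before U ✓
(C, W): C before W ✓
(C, Z): C before Z ✓
(D, K): D before K ✓
(D, L): D before L ✓
(D, Z): D before Z ✓
(F, Z): F before Z ✓
(G, D): G before D ✓
(G, K): G before K ✓
(G, L): G before L ✓
(G, W): G before W ✓
(G, Z): G before Z ✓
(H, Z): H before Z ✓
(J, K): J before K ✓
(J, L): J before L ✓
(J, Z): J before Z ✓
(P, D): P before D ✓
(P, K): P before K ✓
(P, L): P before L ✓
(P, Z): P before Z ✓
... plus 9 further pairs not listed.
Count: 33.

33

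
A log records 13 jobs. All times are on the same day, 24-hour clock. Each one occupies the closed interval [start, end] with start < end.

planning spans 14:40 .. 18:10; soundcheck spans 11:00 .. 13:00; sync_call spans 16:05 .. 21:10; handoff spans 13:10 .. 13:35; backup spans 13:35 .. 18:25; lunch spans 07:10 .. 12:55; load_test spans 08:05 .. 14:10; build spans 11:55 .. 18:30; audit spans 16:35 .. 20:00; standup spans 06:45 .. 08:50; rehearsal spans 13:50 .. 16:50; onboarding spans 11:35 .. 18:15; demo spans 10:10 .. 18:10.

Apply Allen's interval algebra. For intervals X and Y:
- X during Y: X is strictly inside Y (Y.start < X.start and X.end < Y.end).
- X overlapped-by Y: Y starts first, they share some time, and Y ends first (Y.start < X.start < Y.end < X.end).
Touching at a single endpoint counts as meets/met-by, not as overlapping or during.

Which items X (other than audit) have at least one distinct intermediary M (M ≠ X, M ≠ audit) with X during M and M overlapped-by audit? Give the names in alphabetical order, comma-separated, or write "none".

Target audit = [16:35, 20:00].
Intermediaries M with M overlapped-by audit: none.
Union: none.

none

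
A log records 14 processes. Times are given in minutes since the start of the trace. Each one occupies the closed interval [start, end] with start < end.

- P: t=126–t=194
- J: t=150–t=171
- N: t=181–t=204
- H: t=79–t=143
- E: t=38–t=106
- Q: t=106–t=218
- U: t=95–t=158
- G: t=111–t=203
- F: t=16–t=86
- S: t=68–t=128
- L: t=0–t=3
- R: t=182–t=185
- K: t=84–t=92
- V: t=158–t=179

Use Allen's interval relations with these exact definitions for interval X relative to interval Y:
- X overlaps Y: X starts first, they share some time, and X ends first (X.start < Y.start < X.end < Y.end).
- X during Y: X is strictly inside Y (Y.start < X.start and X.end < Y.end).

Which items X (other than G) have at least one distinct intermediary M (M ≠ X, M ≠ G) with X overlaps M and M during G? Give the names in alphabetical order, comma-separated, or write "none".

Target G = [t=111, t=203].
Intermediaries M with M during G: J, P, R, V.
Via J — items with X overlaps J: U.
Via P — items with X overlaps P: H, S, U.
Via R — items with X overlaps R: none.
Via V — items with X overlaps V: J.
Union: H, J, S, U.

H, J, S, U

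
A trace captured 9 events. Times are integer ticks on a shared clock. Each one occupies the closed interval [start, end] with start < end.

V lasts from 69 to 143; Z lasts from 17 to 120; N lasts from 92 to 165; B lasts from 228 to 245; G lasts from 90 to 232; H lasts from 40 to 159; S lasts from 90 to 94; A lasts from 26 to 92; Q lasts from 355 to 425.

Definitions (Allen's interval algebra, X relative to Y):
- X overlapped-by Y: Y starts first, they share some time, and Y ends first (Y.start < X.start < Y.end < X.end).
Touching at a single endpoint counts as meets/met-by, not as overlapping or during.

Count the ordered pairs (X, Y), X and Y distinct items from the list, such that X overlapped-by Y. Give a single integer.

14

Checking all 72 ordered pairs for relation 'overlapped-by'; matching pairs in alphabetical order:
(B, G): B overlapped-by G ✓
(G, A): G overlapped-by A ✓
(G, H): G overlapped-by H ✓
(G, V): G overlapped-by V ✓
(G, Z): G overlapped-by Z ✓
(H, A): H overlapped-by A ✓
(H, Z): H overlapped-by Z ✓
(N, H): N overlapped-by H ✓
(N, S): N overlapped-by S ✓
(N, V): N overlapped-by V ✓
(N, Z): N overlapped-by Z ✓
(S, A): S overlapped-by A ✓
(V, A): V overlapped-by A ✓
(V, Z): V overlapped-by Z ✓
Count: 14.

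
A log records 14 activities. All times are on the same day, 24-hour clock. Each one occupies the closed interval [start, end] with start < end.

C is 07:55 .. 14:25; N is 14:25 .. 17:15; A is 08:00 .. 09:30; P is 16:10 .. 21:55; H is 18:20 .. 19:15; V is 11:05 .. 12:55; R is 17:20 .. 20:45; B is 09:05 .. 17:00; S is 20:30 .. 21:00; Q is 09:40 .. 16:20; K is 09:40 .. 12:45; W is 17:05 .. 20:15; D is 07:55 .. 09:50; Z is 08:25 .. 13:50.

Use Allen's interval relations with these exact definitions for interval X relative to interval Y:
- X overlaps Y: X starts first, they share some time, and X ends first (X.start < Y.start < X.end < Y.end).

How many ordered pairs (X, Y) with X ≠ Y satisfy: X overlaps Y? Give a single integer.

19

Checking all 182 ordered pairs for relation 'overlaps'; matching pairs in alphabetical order:
(A, B): A overlaps B ✓
(A, Z): A overlaps Z ✓
(B, N): B overlaps N ✓
(B, P): B overlaps P ✓
(C, B): C overlaps B ✓
(C, Q): C overlaps Q ✓
(D, B): D overlaps B ✓
(D, K): D overlaps K ✓
(D, Q): D overlaps Q ✓
(D, Z): D overlaps Z ✓
(K, V): K overlaps V ✓
(N, P): N overlaps P ✓
(N, W): N overlaps W ✓
(Q, N): Q overlaps N ✓
(Q, P): Q overlaps P ✓
(R, S): R overlaps S ✓
(W, R): W overlaps R ✓
(Z, B): Z overlaps B ✓
(Z, Q): Z overlaps Q ✓
Count: 19.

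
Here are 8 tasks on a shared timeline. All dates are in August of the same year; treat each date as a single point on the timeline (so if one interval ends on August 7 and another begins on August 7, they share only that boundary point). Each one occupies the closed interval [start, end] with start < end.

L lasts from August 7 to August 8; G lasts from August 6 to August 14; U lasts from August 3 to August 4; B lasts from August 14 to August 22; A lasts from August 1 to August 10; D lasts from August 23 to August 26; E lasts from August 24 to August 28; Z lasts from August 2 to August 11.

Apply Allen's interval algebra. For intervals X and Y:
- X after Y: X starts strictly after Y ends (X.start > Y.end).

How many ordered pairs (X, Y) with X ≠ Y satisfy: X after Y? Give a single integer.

18

Checking all 56 ordered pairs for relation 'after'; matching pairs in alphabetical order:
(B, A): B after A ✓
(B, L): B after L ✓
(B, U): B after U ✓
(B, Z): B after Z ✓
(D, A): D after A ✓
(D, B): D after B ✓
(D, G): D after G ✓
(D, L): D after L ✓
(D, U): D after U ✓
(D, Z): D after Z ✓
(E, A): E after A ✓
(E, B): E after B ✓
(E, G): E after G ✓
(E, L): E after L ✓
(E, U): E after U ✓
(E, Z): E after Z ✓
(G, U): G after U ✓
(L, U): L after U ✓
Count: 18.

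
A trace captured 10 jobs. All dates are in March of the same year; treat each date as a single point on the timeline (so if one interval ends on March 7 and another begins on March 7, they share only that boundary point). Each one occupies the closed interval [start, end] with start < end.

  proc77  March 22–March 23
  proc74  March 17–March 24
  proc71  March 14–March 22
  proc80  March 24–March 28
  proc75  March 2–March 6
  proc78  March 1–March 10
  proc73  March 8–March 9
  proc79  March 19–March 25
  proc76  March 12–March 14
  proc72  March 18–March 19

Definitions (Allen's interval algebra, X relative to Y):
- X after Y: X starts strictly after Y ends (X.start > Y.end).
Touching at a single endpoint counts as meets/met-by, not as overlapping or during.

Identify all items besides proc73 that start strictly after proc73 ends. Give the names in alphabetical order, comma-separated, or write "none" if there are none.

proc71, proc72, proc74, proc76, proc77, proc79, proc80

Target proc73 = [March 8, March 9].
proc71 [March 14, March 22] → after → yes.
proc72 [March 18, March 19] → after → yes.
proc74 [March 17, March 24] → after → yes.
proc75 [March 2, March 6] → before → no.
proc76 [March 12, March 14] → after → yes.
proc77 [March 22, March 23] → after → yes.
proc78 [March 1, March 10] → contains → no.
proc79 [March 19, March 25] → after → yes.
proc80 [March 24, March 28] → after → yes.
Result: proc71, proc72, proc74, proc76, proc77, proc79, proc80.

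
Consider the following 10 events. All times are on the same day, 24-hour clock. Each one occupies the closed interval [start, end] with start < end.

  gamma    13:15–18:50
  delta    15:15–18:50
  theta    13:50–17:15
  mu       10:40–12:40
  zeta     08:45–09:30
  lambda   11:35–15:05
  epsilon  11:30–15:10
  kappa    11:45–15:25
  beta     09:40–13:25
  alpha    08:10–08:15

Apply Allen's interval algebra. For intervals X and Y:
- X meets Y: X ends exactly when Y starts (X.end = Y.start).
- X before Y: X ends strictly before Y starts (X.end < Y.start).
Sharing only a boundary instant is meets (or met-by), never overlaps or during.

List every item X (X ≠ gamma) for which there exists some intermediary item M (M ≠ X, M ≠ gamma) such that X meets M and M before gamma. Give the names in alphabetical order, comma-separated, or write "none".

none

Target gamma = [13:15, 18:50].
Intermediaries M with M before gamma: alpha, mu, zeta.
Via alpha — items with X meets alpha: none.
Via mu — items with X meets mu: none.
Via zeta — items with X meets zeta: none.
Union: none.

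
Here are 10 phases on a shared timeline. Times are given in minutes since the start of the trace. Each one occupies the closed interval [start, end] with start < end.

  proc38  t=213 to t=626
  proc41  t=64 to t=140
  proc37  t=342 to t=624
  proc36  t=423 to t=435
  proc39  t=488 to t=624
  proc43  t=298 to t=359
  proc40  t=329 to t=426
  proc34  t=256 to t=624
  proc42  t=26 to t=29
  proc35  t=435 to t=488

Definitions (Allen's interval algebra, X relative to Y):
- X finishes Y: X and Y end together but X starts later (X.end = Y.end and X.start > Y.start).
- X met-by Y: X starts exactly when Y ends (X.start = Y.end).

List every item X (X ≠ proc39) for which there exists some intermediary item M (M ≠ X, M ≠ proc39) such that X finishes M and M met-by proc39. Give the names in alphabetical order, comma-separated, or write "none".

Target proc39 = [t=488, t=624].
Intermediaries M with M met-by proc39: none.
Union: none.

none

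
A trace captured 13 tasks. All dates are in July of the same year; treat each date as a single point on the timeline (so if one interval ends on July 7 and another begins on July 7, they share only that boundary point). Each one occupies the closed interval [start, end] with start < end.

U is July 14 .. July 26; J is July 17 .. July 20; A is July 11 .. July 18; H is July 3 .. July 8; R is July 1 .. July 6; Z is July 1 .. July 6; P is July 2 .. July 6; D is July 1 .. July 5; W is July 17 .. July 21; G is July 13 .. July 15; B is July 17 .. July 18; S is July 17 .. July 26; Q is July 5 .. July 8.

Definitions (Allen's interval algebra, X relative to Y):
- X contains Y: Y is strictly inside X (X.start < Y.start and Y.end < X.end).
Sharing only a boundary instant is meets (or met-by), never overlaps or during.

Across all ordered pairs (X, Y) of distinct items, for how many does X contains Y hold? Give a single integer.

4

Checking all 156 ordered pairs for relation 'contains'; matching pairs in alphabetical order:
(A, G): A contains G ✓
(U, B): U contains B ✓
(U, J): U contains J ✓
(U, W): U contains W ✓
Count: 4.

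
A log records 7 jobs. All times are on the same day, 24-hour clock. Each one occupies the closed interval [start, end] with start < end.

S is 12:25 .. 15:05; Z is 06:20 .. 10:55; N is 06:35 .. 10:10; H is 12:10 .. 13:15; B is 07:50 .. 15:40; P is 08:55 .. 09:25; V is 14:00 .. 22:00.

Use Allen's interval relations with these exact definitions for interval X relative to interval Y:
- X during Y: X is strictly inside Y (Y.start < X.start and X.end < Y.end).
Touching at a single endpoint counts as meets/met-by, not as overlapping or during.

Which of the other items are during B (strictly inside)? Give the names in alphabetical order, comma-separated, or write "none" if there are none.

H, P, S

Target B = [07:50, 15:40].
H [12:10, 13:15] → during → yes.
N [06:35, 10:10] → overlaps → no.
P [08:55, 09:25] → during → yes.
S [12:25, 15:05] → during → yes.
V [14:00, 22:00] → overlapped-by → no.
Z [06:20, 10:55] → overlaps → no.
Result: H, P, S.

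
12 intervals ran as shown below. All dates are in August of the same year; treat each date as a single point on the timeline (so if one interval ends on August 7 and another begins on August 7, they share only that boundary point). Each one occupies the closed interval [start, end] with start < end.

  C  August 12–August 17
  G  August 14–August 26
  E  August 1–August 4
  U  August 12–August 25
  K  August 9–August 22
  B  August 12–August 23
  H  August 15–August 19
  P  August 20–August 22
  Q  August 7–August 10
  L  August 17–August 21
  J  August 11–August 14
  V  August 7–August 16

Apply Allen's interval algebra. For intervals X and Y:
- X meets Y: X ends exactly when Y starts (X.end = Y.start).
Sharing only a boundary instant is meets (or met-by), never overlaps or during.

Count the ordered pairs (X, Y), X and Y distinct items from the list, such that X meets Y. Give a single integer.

2

Checking all 132 ordered pairs for relation 'meets'; matching pairs in alphabetical order:
(C, L): C meets L ✓
(J, G): J meets G ✓
Count: 2.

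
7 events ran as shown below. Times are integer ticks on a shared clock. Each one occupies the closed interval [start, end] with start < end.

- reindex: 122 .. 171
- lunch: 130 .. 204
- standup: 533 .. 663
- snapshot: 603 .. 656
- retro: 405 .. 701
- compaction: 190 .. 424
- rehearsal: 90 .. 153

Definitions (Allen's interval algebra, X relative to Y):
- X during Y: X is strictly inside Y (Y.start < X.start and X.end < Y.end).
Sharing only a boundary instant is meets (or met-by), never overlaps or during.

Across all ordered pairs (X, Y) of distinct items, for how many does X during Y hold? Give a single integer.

Checking all 42 ordered pairs for relation 'during'; matching pairs in alphabetical order:
(snapshot, retro): snapshot during retro ✓
(snapshot, standup): snapshot during standup ✓
(standup, retro): standup during retro ✓
Count: 3.

3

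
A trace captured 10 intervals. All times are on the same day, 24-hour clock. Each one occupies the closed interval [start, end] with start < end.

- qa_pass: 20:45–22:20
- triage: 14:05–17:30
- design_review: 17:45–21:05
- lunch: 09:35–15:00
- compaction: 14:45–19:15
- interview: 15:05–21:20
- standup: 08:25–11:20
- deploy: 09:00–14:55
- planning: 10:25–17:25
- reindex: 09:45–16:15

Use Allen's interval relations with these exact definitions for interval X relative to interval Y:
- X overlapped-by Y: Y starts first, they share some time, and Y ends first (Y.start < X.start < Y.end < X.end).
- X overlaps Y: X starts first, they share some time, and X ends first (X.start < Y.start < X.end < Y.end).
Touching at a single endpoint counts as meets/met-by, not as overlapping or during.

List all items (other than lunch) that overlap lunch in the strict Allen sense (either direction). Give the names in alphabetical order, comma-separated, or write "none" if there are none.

compaction, deploy, planning, reindex, standup, triage

Target lunch = [09:35, 15:00].
compaction [14:45, 19:15] → overlapped-by → yes.
deploy [09:00, 14:55] → overlaps → yes.
design_review [17:45, 21:05] → after → no.
interview [15:05, 21:20] → after → no.
planning [10:25, 17:25] → overlapped-by → yes.
qa_pass [20:45, 22:20] → after → no.
reindex [09:45, 16:15] → overlapped-by → yes.
standup [08:25, 11:20] → overlaps → yes.
triage [14:05, 17:30] → overlapped-by → yes.
Result: compaction, deploy, planning, reindex, standup, triage.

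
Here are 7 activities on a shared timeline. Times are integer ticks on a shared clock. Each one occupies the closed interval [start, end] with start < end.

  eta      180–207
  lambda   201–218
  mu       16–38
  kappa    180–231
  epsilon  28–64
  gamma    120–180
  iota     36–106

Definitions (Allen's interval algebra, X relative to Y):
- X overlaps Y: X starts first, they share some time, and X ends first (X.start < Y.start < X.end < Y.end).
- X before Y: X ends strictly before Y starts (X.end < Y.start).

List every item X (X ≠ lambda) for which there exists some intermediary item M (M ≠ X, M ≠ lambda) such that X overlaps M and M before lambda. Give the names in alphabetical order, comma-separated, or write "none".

epsilon, mu

Target lambda = [201, 218].
Intermediaries M with M before lambda: epsilon, gamma, iota, mu.
Via epsilon — items with X overlaps epsilon: mu.
Via gamma — items with X overlaps gamma: none.
Via iota — items with X overlaps iota: epsilon, mu.
Via mu — items with X overlaps mu: none.
Union: epsilon, mu.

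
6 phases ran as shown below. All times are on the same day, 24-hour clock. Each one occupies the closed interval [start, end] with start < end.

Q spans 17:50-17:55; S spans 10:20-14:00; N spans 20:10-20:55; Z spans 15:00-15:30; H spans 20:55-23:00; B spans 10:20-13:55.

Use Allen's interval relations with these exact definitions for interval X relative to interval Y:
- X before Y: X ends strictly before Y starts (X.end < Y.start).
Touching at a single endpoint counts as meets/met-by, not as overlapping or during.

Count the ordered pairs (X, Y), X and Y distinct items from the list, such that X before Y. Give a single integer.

13

Checking all 30 ordered pairs for relation 'before'; matching pairs in alphabetical order:
(B, H): B before H ✓
(B, N): B before N ✓
(B, Q): B before Q ✓
(B, Z): B before Z ✓
(Q, H): Q before H ✓
(Q, N): Q before N ✓
(S, H): S before H ✓
(S, N): S before N ✓
(S, Q): S before Q ✓
(S, Z): S before Z ✓
(Z, H): Z before H ✓
(Z, N): Z before N ✓
(Z, Q): Z before Q ✓
Count: 13.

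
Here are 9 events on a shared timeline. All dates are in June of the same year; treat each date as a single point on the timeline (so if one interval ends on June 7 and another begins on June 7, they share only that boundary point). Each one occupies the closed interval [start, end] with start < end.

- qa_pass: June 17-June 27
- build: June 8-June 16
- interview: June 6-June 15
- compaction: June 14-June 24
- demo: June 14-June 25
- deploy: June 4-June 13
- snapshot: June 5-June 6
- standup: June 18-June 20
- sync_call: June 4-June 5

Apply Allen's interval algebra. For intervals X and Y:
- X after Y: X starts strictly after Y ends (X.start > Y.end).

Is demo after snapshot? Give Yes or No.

Yes

demo = [June 14, June 25], snapshot = [June 5, June 6].
Actual relation of demo to snapshot: after.
Asked whether 'after' holds → Yes.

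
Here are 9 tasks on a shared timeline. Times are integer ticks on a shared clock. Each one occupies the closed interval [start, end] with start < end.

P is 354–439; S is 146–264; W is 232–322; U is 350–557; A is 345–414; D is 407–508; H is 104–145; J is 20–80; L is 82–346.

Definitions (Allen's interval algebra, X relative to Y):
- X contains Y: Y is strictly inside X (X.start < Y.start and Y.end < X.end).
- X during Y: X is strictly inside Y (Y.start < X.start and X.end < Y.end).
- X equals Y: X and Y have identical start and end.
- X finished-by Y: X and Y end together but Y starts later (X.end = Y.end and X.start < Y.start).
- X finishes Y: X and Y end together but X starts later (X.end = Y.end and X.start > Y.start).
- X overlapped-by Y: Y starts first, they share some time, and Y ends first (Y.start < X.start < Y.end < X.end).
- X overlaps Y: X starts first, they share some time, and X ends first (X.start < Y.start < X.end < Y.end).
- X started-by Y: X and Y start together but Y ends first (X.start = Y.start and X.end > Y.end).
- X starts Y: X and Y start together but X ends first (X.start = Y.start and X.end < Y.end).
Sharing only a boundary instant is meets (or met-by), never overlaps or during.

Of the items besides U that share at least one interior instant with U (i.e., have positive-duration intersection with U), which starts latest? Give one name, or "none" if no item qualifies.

D

Target U = [350, 557].
A [345, 414] → overlaps → candidate.
D [407, 508] → during → candidate.
H [104, 145] → before → excluded.
J [20, 80] → before → excluded.
L [82, 346] → before → excluded.
P [354, 439] → during → candidate.
S [146, 264] → before → excluded.
W [232, 322] → before → excluded.
Among candidates, latest start is 407 → D.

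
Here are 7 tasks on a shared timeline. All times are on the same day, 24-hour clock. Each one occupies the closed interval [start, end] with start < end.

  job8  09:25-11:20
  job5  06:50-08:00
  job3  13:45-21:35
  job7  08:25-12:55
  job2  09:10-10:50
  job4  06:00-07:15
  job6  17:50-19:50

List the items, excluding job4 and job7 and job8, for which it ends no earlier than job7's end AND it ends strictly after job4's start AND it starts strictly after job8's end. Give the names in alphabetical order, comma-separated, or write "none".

Conditions: its end is no earlier than job7's end (X.end >= 12:55) AND its end is strictly after job4's start (X.end > 06:00) AND its start is strictly after job8's end (X.start > 11:20).
job2: end 10:50 >= 12:55? ✗; end 10:50 > 06:00? ✓; start 09:10 > 11:20? ✗ → no.
job3: end 21:35 >= 12:55? ✓; end 21:35 > 06:00? ✓; start 13:45 > 11:20? ✓ → yes.
job5: end 08:00 >= 12:55? ✗; end 08:00 > 06:00? ✓; start 06:50 > 11:20? ✗ → no.
job6: end 19:50 >= 12:55? ✓; end 19:50 > 06:00? ✓; start 17:50 > 11:20? ✓ → yes.
Result: job3, job6.

job3, job6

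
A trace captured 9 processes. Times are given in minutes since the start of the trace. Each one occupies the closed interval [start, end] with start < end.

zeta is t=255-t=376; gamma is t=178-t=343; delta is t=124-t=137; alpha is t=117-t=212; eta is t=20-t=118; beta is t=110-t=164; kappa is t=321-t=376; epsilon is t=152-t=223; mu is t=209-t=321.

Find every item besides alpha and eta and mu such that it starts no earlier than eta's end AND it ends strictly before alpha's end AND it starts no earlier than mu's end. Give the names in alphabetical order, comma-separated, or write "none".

none

Conditions: its start is no earlier than eta's end (X.start >= t=118) AND its end is strictly before alpha's end (X.end < t=212) AND its start is no earlier than mu's end (X.start >= t=321).
beta: start t=110 >= t=118? ✗; end t=164 < t=212? ✓; start t=110 >= t=321? ✗ → no.
delta: start t=124 >= t=118? ✓; end t=137 < t=212? ✓; start t=124 >= t=321? ✗ → no.
epsilon: start t=152 >= t=118? ✓; end t=223 < t=212? ✗; start t=152 >= t=321? ✗ → no.
gamma: start t=178 >= t=118? ✓; end t=343 < t=212? ✗; start t=178 >= t=321? ✗ → no.
kappa: start t=321 >= t=118? ✓; end t=376 < t=212? ✗; start t=321 >= t=321? ✓ → no.
zeta: start t=255 >= t=118? ✓; end t=376 < t=212? ✗; start t=255 >= t=321? ✗ → no.
Result: none.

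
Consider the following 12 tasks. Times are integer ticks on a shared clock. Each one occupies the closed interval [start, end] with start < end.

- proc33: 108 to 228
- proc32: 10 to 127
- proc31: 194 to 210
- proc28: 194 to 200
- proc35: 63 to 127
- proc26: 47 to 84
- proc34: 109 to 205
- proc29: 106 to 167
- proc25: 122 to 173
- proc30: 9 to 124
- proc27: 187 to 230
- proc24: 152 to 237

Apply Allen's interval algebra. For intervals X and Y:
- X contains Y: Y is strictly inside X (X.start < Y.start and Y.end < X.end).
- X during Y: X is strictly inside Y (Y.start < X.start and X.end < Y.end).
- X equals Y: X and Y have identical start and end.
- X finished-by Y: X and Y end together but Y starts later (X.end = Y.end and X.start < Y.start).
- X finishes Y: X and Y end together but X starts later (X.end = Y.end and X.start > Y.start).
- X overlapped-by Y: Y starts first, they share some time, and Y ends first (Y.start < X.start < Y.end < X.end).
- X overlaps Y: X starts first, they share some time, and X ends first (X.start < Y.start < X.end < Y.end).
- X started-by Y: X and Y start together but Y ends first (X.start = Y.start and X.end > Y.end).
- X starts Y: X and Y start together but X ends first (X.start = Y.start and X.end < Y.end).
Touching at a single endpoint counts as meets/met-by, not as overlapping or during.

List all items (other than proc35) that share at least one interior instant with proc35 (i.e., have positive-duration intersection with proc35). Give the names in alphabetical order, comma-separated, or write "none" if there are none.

proc25, proc26, proc29, proc30, proc32, proc33, proc34

Target proc35 = [63, 127].
proc24 [152, 237] → after → no.
proc25 [122, 173] → overlapped-by → yes.
proc26 [47, 84] → overlaps → yes.
proc27 [187, 230] → after → no.
proc28 [194, 200] → after → no.
proc29 [106, 167] → overlapped-by → yes.
proc30 [9, 124] → overlaps → yes.
proc31 [194, 210] → after → no.
proc32 [10, 127] → finished-by → yes.
proc33 [108, 228] → overlapped-by → yes.
proc34 [109, 205] → overlapped-by → yes.
Result: proc25, proc26, proc29, proc30, proc32, proc33, proc34.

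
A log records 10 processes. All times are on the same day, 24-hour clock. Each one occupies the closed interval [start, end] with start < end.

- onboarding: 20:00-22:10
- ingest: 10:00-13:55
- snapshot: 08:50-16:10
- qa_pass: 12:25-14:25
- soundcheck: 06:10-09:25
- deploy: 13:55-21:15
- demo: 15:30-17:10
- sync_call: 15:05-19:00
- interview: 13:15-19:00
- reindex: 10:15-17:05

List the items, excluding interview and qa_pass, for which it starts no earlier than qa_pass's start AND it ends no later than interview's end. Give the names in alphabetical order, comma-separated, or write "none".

Conditions: its start is no earlier than qa_pass's start (X.start >= 12:25) AND its end is no later than interview's end (X.end <= 19:00).
demo: start 15:30 >= 12:25? ✓; end 17:10 <= 19:00? ✓ → yes.
deploy: start 13:55 >= 12:25? ✓; end 21:15 <= 19:00? ✗ → no.
ingest: start 10:00 >= 12:25? ✗; end 13:55 <= 19:00? ✓ → no.
onboarding: start 20:00 >= 12:25? ✓; end 22:10 <= 19:00? ✗ → no.
reindex: start 10:15 >= 12:25? ✗; end 17:05 <= 19:00? ✓ → no.
snapshot: start 08:50 >= 12:25? ✗; end 16:10 <= 19:00? ✓ → no.
soundcheck: start 06:10 >= 12:25? ✗; end 09:25 <= 19:00? ✓ → no.
sync_call: start 15:05 >= 12:25? ✓; end 19:00 <= 19:00? ✓ → yes.
Result: demo, sync_call.

demo, sync_call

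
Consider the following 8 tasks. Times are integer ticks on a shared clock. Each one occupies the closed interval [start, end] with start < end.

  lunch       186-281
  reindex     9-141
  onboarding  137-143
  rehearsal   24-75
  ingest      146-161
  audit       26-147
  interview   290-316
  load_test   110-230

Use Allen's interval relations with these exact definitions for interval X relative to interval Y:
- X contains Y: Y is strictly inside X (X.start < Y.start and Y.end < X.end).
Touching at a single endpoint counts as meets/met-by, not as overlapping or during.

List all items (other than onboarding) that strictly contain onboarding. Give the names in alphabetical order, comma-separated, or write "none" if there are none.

audit, load_test

Target onboarding = [137, 143].
audit [26, 147] → contains → yes.
ingest [146, 161] → after → no.
interview [290, 316] → after → no.
load_test [110, 230] → contains → yes.
lunch [186, 281] → after → no.
rehearsal [24, 75] → before → no.
reindex [9, 141] → overlaps → no.
Result: audit, load_test.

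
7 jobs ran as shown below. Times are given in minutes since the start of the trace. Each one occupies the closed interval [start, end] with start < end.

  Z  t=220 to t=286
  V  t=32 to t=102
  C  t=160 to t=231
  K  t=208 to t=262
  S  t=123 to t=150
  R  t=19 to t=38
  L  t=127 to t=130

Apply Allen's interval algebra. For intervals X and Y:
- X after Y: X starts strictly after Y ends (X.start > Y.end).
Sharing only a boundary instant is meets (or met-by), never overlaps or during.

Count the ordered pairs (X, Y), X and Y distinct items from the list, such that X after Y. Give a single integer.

16

Checking all 42 ordered pairs for relation 'after'; matching pairs in alphabetical order:
(C, L): C after L ✓
(C, R): C after R ✓
(C, S): C after S ✓
(C, V): C after V ✓
(K, L): K after L ✓
(K, R): K after R ✓
(K, S): K after S ✓
(K, V): K after V ✓
(L, R): L after R ✓
(L, V): L after V ✓
(S, R): S after R ✓
(S, V): S after V ✓
(Z, L): Z after L ✓
(Z, R): Z after R ✓
(Z, S): Z after S ✓
(Z, V): Z after V ✓
Count: 16.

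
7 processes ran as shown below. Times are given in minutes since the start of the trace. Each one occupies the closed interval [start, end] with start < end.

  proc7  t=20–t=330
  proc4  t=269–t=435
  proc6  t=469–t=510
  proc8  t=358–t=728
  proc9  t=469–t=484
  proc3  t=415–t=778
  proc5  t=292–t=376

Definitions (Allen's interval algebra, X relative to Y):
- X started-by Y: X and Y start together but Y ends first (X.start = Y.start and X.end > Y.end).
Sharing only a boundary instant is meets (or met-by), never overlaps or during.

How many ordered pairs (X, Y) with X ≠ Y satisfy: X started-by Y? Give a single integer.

Checking all 42 ordered pairs for relation 'started-by'; matching pairs in alphabetical order:
(proc6, proc9): proc6 started-by proc9 ✓
Count: 1.

1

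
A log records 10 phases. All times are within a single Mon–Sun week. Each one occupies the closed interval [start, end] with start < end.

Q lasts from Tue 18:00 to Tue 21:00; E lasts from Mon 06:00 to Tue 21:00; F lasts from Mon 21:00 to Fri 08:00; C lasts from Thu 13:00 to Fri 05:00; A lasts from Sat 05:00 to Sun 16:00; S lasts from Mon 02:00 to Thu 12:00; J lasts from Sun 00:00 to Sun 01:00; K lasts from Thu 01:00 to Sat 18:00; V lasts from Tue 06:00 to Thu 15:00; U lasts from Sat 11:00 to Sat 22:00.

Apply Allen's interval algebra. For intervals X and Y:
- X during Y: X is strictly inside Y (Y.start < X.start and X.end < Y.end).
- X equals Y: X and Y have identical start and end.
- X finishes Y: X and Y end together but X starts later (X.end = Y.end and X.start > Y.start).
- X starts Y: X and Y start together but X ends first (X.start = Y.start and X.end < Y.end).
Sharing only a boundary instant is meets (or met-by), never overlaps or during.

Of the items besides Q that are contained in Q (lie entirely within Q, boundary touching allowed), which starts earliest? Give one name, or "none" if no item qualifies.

none

Target Q = [Tue 18:00, Tue 21:00].
A [Sat 05:00, Sun 16:00] → after → excluded.
C [Thu 13:00, Fri 05:00] → after → excluded.
E [Mon 06:00, Tue 21:00] → finished-by → excluded.
F [Mon 21:00, Fri 08:00] → contains → excluded.
J [Sun 00:00, Sun 01:00] → after → excluded.
K [Thu 01:00, Sat 18:00] → after → excluded.
S [Mon 02:00, Thu 12:00] → contains → excluded.
U [Sat 11:00, Sat 22:00] → after → excluded.
V [Tue 06:00, Thu 15:00] → contains → excluded.
No candidates → none.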